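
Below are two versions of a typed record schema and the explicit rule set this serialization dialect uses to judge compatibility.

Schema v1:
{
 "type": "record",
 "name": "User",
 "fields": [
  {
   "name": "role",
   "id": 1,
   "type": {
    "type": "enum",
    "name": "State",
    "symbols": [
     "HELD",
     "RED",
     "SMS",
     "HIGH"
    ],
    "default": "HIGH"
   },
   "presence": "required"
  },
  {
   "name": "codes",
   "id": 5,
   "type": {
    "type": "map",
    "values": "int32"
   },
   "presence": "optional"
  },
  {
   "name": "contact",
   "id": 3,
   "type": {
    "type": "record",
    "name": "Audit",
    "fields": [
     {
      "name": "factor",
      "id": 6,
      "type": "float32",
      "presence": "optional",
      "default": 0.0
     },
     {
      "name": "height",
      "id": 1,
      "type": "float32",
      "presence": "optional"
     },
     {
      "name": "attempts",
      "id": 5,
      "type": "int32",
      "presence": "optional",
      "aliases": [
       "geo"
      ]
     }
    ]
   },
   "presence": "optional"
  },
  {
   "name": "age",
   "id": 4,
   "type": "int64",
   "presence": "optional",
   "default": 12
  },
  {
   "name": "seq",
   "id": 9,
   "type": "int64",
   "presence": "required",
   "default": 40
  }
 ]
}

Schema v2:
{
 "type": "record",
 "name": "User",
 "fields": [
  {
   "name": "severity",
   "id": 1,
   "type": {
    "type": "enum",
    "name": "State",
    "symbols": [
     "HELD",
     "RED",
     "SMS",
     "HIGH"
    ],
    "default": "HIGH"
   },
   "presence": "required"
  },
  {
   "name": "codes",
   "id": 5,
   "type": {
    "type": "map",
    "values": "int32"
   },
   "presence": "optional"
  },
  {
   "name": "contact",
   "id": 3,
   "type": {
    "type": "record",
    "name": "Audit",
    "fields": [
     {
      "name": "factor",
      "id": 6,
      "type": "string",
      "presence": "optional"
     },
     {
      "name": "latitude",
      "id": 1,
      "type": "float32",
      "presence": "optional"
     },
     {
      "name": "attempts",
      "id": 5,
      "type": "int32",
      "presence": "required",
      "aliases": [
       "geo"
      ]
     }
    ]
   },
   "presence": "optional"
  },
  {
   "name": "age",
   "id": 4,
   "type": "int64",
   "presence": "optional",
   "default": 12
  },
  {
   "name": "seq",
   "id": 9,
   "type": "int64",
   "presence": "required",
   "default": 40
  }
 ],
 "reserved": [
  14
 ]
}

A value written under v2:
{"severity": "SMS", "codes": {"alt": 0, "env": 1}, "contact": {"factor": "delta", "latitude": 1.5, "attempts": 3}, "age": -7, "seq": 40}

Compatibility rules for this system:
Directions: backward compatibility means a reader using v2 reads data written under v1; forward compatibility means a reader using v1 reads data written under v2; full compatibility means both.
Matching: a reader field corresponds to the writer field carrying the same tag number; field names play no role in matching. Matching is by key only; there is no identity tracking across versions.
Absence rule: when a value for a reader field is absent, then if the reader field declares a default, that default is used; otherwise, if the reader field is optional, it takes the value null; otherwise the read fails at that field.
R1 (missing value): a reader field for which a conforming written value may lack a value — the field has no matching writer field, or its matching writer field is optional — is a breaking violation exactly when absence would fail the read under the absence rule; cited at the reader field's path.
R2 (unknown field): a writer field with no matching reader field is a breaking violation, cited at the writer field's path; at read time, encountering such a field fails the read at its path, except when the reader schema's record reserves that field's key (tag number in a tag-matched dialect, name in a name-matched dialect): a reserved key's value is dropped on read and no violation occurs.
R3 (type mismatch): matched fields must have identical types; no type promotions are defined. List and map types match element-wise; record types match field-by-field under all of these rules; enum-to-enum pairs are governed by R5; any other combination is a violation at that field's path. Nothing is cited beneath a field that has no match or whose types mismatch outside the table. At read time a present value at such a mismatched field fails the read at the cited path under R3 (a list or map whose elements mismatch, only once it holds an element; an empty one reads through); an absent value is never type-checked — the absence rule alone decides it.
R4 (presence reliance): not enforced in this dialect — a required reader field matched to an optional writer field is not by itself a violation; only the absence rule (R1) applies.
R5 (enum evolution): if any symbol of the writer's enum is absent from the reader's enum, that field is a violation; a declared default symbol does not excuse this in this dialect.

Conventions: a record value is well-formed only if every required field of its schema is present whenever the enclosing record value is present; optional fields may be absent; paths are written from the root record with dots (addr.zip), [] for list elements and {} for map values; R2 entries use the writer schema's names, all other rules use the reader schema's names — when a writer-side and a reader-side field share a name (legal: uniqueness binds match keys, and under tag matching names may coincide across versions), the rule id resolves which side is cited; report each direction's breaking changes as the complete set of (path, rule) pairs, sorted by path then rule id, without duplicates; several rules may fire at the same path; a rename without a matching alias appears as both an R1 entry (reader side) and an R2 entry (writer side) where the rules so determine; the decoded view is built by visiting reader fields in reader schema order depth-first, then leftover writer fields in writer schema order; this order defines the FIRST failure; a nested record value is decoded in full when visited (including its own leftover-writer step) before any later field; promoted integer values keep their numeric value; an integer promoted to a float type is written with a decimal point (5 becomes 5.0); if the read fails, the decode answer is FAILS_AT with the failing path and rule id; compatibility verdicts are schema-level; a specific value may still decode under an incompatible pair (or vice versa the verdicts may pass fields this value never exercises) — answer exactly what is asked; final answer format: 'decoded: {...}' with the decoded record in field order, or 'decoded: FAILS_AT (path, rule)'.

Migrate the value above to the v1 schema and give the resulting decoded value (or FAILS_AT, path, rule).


decoded: FAILS_AT (contact.factor, R3)

in User below, arrows point writer -> reader
decoding the User value with the v1 reader:
  role := "SMS" (from writer severity)
  codes := {"alt": 0, "env": 1}
  read fails at contact.factor under R3
  => FAILS_AT (contact.factor, R3)
diffs on User not affecting the asked answer:
  renamed field height to latitude in record Audit -> inert under this dialect — no rule fires on User and the result does not move
  renamed field role to severity in record User -> inert under this dialect — no rule fires on User and the result does not move
  field attempts in record Audit: optional changed to required -> matters for User compatibility verdicts, not for this value's decode


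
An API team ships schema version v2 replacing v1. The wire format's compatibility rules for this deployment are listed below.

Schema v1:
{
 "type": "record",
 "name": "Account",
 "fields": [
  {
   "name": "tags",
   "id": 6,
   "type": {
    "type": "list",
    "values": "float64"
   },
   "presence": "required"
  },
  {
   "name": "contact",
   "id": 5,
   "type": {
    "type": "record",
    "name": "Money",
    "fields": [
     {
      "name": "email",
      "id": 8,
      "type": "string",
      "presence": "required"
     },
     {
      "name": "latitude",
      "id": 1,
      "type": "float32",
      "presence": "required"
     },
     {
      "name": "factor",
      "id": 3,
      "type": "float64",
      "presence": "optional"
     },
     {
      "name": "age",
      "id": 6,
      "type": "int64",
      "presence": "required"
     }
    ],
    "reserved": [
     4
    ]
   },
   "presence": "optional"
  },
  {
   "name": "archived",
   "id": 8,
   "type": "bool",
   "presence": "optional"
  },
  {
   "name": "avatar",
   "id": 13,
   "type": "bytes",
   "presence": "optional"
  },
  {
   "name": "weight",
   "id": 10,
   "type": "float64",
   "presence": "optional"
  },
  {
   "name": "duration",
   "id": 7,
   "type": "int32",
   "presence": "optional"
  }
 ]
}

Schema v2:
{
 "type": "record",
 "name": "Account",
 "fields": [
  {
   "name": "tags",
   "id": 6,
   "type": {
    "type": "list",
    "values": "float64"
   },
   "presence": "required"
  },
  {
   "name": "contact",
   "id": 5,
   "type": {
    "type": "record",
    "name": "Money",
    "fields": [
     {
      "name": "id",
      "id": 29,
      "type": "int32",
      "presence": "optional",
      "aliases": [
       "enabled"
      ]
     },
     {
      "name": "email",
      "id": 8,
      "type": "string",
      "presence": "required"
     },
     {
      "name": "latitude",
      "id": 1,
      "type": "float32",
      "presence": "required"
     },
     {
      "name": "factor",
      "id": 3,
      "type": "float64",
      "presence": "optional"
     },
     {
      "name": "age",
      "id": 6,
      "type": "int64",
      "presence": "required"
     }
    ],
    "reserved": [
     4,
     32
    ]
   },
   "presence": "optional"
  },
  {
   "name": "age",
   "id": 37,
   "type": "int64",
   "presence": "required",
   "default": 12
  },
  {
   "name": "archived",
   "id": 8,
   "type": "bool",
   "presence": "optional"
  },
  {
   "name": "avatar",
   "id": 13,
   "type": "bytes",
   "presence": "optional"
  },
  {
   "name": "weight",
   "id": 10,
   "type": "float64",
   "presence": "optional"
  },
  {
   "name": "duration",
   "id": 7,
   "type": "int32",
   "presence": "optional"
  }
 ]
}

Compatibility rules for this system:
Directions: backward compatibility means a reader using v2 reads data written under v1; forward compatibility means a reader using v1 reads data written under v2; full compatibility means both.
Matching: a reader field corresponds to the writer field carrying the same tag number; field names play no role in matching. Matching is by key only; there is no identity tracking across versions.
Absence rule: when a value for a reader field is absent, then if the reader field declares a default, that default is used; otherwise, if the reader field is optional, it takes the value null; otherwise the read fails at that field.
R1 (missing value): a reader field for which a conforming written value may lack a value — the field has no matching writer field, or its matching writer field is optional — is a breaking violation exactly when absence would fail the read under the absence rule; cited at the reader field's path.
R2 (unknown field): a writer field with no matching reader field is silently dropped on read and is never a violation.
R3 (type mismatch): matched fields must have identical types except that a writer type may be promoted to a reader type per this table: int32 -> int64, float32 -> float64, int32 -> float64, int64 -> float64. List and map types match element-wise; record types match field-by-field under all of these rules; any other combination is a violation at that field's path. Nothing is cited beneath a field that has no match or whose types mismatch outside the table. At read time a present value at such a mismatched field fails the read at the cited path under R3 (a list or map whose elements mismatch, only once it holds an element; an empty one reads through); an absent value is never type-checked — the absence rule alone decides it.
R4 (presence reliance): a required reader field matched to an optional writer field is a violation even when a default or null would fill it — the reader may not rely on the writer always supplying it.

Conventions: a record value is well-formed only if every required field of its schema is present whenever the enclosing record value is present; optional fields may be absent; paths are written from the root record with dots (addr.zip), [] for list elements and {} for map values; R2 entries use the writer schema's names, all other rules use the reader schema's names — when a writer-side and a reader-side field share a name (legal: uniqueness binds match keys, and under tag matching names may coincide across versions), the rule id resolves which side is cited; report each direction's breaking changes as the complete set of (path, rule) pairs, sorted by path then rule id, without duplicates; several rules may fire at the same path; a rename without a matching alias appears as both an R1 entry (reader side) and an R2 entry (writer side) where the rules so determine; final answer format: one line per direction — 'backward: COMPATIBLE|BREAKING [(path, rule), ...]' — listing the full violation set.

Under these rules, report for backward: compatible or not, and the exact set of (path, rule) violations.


in Account below, arrows point writer -> reader
backward on Account — v2 reading data written by v1:
  writer required, list<float64> -> list<float64>: reader tags maps from writer tags
  writer optional, Money -> Money: reader contact maps from writer contact
  age: no writer-side match
  writer optional, bool -> bool: reader archived maps from writer archived
  writer optional, bytes -> bytes: reader avatar maps from writer avatar
  writer optional, float64 -> float64: reader weight maps from writer weight
  writer optional, int32 -> int32: reader duration maps from writer duration
  contact.id: no writer-side match
  writer required, string -> string: reader contact.email maps from writer contact.email
  writer required, float32 -> float32: reader contact.latitude maps from writer contact.latitude
  writer optional, float64 -> float64: reader contact.factor maps from writer contact.factor
  writer required, int64 -> int64: reader contact.age maps from writer contact.age
  => backward: COMPATIBLE
the other Account changes do not affect what is asked:
  added field age to record Account: required int64, tag 37, default 12 (in v2 it sits immediately before archived) -> triggers nothing under Account's printed rules — same verdict
  added field id to record Money: optional int32, tag 29 (in v2 it sits immediately before email) -> triggers nothing under Account's printed rules — same verdict

backward: COMPATIBLE []


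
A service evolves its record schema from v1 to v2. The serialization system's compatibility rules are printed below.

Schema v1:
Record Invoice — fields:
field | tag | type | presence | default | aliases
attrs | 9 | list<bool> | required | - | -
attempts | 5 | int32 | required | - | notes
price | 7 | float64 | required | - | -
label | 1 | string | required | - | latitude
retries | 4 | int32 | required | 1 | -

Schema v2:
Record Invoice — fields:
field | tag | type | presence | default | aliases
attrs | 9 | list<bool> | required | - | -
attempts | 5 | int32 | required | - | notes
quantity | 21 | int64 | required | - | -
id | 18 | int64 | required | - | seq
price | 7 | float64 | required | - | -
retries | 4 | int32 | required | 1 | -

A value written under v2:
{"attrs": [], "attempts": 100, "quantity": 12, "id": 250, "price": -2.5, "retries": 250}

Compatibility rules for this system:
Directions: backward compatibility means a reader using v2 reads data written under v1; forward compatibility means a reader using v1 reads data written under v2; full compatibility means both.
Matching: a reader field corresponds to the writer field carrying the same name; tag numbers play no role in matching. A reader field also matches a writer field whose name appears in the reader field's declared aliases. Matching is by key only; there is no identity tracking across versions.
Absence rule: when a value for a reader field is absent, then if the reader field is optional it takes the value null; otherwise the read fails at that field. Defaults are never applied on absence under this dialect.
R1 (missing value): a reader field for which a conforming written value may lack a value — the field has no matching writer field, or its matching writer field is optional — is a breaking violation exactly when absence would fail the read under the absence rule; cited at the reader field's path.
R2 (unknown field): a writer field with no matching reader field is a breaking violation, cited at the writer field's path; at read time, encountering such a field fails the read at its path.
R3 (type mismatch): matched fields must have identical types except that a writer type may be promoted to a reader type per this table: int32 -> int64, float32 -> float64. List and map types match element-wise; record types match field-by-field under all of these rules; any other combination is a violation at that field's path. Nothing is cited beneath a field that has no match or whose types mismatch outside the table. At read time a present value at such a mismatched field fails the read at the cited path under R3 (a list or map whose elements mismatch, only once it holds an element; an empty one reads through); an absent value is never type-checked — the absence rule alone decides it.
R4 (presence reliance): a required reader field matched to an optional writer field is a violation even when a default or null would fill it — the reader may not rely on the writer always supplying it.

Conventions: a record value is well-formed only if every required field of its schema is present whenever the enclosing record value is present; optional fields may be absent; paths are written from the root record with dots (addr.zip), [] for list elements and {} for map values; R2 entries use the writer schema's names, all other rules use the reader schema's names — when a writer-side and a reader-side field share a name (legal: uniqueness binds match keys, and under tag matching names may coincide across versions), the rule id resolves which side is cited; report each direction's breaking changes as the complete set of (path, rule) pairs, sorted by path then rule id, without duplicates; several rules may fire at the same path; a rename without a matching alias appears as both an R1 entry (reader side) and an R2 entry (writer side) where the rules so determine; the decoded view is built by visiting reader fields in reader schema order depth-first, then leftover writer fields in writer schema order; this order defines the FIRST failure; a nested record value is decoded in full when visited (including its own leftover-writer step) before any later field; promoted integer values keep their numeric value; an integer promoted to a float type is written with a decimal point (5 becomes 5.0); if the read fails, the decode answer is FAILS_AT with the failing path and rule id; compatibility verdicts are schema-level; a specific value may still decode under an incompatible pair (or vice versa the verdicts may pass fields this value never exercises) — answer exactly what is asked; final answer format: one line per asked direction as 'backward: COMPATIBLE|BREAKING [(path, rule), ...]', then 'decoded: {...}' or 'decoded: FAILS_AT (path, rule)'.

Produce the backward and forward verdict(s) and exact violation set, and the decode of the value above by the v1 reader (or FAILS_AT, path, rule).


the writer's type comes first in each Invoice pair
checking backward for Invoice: reader v2 against writer v1:
  attrs: list<bool> -> list<bool>, writer required; from attrs
  attempts: int32 -> int32, writer required; from attempts
  quantity: no writer match
  id: no writer match
  price: float64 -> float64, writer required; from price
  retries: int32 -> int32, writer required; from retries
  writer label: unknown to reader
  violation R1 at id
  violation R2 at label
  violation R1 at quantity
  => backward: BREAKING (3)
checking forward for Invoice: reader v1 against writer v2:
  attrs: list<bool> -> list<bool>, writer required; from attrs
  attempts: int32 -> int32, writer required; from attempts
  price: float64 -> float64, writer required; from price
  label: no writer match
  retries: int32 -> int32, writer required; from retries
  writer quantity: unknown to reader
  writer id: unknown to reader
  violation R2 at id
  violation R1 at label
  violation R2 at quantity
  => forward: BREAKING (3)
decode (reader v1):
  attrs := []
  attempts := 100
  price := -2.5
  read fails at label under R1 (no fill)
  => FAILS_AT (label, R1)

backward: BREAKING [(id, R1), (label, R2), (quantity, R1)]; forward: BREAKING [(id, R2), (label, R1), (quantity, R2)]; decoded: FAILS_AT (label, R1)


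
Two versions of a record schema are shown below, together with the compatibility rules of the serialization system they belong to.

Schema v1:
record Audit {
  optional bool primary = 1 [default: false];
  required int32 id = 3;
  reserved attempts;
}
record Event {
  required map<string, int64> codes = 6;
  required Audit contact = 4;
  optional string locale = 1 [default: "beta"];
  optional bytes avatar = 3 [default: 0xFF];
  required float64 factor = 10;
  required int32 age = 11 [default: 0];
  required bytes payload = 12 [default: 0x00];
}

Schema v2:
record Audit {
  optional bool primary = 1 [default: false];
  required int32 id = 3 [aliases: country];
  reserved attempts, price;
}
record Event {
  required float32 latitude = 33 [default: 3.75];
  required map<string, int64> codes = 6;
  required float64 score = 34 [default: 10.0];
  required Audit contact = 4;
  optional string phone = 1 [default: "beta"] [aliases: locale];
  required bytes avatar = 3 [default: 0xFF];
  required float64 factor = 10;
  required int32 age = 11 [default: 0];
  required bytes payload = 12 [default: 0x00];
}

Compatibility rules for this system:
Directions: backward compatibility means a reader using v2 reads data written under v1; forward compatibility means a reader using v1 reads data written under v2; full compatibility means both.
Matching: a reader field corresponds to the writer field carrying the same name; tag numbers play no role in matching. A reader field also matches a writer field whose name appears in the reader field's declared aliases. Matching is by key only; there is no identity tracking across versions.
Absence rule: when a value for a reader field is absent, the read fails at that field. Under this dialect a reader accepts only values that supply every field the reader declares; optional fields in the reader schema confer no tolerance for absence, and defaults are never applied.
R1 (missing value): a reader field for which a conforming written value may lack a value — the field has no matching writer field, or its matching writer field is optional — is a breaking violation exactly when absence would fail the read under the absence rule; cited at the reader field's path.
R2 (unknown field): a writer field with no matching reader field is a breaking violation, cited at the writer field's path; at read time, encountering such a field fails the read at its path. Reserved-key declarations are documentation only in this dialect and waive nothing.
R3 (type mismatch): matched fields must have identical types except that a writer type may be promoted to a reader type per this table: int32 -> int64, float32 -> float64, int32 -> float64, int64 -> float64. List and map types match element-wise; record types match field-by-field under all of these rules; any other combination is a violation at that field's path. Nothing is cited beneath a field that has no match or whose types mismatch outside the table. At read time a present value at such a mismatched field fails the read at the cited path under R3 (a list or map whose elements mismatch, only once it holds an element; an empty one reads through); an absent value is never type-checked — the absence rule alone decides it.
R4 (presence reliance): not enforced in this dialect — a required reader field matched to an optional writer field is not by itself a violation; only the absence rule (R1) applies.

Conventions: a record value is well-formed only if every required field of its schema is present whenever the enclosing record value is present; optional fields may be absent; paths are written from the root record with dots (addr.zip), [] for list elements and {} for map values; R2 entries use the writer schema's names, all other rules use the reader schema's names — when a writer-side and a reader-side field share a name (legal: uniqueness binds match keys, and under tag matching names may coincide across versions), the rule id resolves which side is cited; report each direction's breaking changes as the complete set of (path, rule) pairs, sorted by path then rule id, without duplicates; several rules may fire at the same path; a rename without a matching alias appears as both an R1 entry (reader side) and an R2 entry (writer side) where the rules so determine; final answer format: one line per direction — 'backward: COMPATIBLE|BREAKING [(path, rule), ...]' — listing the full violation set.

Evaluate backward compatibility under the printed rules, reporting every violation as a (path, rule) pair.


backward: BREAKING [(avatar, R1), (contact.primary, R1), (latitude, R1), (phone, R1), (score, R1)]

in Event below, arrows point writer -> reader
backward for Event (reader v2, writer v1):
  latitude: no writer-side match
  map<string, int64> -> map<string, int64>, writer required: codes aligns to codes
  score: no writer-side match
  Audit -> Audit, writer required: contact aligns to contact
  string -> string, writer optional: phone aligns to locale
  bytes -> bytes, writer optional: avatar aligns to avatar
  float64 -> float64, writer required: factor aligns to factor
  int32 -> int32, writer required: age aligns to age
  bytes -> bytes, writer required: payload aligns to payload
  bool -> bool, writer optional: contact.primary aligns to contact.primary
  int32 -> int32, writer required: contact.id aligns to contact.id
  rule R1 violated at avatar
  rule R1 violated at contact.primary
  rule R1 violated at latitude
  rule R1 violated at phone
  rule R1 violated at score
  => backward: BREAKING (5)
the other Event changes do not affect what is asked:
  field avatar in record Event: optional changed to required -> its effect on Event is confined to the forward direction, not asked


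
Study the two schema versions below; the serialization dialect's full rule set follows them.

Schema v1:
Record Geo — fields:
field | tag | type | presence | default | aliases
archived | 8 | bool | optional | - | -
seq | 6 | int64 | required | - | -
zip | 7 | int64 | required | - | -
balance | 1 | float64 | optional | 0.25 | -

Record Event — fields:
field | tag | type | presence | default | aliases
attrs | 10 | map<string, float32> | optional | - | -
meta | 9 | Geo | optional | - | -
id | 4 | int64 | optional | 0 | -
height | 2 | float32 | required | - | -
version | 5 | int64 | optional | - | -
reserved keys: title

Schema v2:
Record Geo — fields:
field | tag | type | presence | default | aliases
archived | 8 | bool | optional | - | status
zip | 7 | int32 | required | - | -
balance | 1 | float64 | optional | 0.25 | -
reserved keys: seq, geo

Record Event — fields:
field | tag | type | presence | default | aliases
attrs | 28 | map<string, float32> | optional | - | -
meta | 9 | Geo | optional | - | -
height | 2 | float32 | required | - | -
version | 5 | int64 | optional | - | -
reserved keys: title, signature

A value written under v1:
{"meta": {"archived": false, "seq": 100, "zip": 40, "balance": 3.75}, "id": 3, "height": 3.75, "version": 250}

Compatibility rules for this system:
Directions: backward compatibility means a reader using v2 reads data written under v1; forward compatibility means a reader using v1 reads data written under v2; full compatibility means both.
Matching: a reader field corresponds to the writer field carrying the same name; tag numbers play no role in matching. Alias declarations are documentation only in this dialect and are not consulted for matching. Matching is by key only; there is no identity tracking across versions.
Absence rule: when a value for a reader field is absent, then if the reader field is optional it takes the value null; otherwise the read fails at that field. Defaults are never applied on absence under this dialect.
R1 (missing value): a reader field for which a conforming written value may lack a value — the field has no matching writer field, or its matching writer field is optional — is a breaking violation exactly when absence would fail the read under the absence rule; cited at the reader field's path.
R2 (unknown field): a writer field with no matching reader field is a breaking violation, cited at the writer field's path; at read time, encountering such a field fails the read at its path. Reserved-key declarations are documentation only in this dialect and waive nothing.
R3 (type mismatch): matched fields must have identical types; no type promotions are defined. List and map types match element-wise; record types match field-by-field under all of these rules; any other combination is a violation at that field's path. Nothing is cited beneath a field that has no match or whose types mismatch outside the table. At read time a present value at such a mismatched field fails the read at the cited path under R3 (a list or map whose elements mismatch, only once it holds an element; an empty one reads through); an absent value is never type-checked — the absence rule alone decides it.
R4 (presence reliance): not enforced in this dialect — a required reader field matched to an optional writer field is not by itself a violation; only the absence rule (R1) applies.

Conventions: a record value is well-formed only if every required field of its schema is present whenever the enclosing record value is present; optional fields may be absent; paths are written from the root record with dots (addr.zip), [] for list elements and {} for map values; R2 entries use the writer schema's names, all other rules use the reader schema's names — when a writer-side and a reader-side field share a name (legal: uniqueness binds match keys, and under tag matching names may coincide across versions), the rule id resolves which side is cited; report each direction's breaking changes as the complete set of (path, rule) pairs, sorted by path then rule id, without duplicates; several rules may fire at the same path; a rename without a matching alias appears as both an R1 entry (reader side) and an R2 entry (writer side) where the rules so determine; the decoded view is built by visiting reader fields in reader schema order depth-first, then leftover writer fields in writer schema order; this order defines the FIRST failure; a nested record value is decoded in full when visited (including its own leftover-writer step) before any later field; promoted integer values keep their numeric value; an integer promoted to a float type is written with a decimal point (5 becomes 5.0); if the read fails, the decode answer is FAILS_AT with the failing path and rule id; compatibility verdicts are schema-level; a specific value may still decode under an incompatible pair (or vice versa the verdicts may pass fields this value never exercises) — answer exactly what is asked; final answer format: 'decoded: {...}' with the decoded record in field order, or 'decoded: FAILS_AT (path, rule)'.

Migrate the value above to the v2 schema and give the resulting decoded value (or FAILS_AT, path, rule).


the writer's type comes first in each Event pair
decode (reader v2):
  attrs := null (absent, optional -> null)
  meta.archived := false
  read fails at meta.zip under R3
  => FAILS_AT (meta.zip, R3)
ruling out the remaining Event differences:
  removed field id from record Event -> matters for Event compatibility verdicts, not for this value's decode
  field attrs in record Event: tag 10 changed to 28 -> inert under this dialect — no rule fires on Event and the result does not move
  removed field seq from record Geo (its key "seq" joins the reserved list) -> matters for Event compatibility verdicts, not for this value's decode

decoded: FAILS_AT (meta.zip, R3)


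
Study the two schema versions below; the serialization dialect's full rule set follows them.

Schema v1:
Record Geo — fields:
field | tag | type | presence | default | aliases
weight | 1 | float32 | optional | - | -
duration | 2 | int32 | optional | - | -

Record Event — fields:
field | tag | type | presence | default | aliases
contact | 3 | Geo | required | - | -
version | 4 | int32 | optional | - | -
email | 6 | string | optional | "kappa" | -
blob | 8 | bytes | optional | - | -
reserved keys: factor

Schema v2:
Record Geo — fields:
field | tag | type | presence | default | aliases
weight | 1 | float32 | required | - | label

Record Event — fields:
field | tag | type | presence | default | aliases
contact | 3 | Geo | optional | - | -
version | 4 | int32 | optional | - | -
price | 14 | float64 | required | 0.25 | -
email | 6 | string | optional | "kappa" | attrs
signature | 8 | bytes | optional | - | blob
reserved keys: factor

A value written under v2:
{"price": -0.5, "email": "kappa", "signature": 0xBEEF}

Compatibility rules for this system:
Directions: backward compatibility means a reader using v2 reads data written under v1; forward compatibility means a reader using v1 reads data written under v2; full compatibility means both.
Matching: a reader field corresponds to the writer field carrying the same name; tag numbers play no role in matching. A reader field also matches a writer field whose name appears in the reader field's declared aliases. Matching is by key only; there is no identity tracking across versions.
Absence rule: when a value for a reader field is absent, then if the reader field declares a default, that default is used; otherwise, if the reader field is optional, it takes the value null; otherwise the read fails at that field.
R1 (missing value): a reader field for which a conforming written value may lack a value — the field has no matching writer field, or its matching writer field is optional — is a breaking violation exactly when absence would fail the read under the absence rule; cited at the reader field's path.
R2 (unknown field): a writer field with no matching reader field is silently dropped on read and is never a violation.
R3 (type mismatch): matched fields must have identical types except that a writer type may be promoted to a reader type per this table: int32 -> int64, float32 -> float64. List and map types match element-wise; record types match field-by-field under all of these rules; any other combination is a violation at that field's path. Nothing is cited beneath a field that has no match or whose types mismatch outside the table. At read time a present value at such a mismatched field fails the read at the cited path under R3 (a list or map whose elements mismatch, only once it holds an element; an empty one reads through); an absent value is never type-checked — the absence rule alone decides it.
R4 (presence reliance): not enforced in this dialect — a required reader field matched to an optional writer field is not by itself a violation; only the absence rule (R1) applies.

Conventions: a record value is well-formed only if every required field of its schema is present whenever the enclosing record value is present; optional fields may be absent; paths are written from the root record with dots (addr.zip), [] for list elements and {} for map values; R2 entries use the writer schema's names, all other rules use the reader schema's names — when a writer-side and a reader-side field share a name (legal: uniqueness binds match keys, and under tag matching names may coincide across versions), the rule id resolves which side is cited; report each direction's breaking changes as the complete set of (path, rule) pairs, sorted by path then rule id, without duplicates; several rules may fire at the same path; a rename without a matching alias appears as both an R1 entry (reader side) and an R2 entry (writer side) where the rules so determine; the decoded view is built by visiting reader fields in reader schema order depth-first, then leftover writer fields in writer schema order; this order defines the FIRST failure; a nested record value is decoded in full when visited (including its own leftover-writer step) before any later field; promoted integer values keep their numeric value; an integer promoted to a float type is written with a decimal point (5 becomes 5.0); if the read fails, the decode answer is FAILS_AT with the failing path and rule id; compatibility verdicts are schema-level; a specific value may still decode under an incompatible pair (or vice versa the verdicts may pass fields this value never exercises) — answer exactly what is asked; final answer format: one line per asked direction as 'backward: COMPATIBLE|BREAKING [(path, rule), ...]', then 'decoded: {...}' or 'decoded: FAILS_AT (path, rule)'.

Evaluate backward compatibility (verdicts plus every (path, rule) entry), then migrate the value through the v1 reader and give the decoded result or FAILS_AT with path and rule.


backward: BREAKING [(contact.weight, R1)]; decoded: FAILS_AT (contact, R1)

arrows below run writer -> reader for Event
backward on Event — v2 reading data written by v1:
  contact: Geo -> Geo, writer required; from contact
  version: int32 -> int32, writer optional; from version
  no writer field matches reader price
  email: string -> string, writer optional; from email
  signature: bytes -> bytes, writer optional; from blob
  contact.weight: float32 -> float32, writer optional; from contact.weight
  writer field contact.duration has no reader counterpart
  breaking: (contact.weight, R1)
  => backward verdict for Event: BREAKING, 1 violation(s)
decode walk for Event under reader schema v1:
  read fails at contact under R1 (no fill)
  => FAILS_AT (contact, R1)
the other Event changes do not affect what is asked:
  removed field duration from record Geo -> inert for the asked Event verdict: nothing fires
  added field price to record Event: required float64, tag 14, default 0.25 (in v2 it sits immediately before email) -> inert for the asked Event verdict: nothing fires
  renamed field blob to signature in record Event (alias blob declared on the renamed field) -> inert for the asked Event verdict: nothing fires


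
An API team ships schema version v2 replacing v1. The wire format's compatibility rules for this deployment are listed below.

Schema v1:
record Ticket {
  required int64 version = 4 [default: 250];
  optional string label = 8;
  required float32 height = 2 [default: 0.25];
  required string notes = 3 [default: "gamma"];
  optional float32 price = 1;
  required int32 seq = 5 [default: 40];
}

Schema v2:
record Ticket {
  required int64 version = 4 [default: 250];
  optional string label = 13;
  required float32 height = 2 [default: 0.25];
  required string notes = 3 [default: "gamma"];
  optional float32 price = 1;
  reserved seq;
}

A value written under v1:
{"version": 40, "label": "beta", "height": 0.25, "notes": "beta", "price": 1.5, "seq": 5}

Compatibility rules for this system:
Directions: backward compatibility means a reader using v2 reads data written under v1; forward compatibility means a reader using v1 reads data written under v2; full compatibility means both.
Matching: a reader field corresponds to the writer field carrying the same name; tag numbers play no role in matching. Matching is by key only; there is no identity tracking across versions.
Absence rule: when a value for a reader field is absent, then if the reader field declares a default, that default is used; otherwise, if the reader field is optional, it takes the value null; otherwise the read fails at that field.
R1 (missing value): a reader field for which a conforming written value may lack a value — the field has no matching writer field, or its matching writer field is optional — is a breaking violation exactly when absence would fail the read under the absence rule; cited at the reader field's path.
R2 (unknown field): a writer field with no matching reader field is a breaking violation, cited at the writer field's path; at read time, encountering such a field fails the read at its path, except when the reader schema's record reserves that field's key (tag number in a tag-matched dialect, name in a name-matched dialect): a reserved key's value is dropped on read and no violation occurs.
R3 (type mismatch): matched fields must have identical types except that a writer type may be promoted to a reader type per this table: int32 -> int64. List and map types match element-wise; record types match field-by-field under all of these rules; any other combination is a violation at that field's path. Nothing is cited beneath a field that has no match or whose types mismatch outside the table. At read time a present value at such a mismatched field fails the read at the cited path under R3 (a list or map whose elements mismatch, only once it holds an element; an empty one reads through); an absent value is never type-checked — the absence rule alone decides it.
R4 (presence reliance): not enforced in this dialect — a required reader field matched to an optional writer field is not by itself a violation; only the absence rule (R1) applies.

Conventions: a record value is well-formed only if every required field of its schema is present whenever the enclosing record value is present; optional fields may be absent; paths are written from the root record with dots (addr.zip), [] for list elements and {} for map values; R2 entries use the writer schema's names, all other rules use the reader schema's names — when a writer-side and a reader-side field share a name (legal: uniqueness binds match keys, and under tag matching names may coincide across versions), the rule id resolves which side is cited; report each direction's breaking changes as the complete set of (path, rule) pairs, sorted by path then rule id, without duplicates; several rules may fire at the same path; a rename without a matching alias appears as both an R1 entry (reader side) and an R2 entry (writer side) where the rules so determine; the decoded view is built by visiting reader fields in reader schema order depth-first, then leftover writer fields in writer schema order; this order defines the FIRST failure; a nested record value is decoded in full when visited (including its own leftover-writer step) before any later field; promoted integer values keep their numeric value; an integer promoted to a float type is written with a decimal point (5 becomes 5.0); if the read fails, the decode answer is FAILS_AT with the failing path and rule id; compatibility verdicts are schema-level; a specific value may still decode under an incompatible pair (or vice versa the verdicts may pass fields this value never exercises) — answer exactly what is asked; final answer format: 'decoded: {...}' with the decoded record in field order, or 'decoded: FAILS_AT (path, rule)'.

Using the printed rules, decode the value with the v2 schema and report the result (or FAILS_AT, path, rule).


decoded: {"version": 40, "label": "beta", "height": 0.25, "notes": "beta", "price": 1.5}

the writer's type comes first in each Ticket pair
decoding the Ticket value with the v2 reader:
  version := 40
  label := "beta"
  height := 0.25
  notes := "beta"
  price := 1.5
  writer seq: reserved -> dropped
  => decoded: {"version": 40, "label": "beta", "height": 0.25, "notes": "beta", "price": 1.5}
ruling out the remaining Ticket differences:
  field label in record Ticket: tag 8 changed to 13 -> inert under this dialect — no rule fires on Ticket and the result does not move
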